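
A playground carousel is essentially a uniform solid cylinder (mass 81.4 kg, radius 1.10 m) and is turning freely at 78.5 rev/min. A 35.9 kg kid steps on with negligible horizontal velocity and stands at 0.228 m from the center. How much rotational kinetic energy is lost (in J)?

The added mass arrives with no angular momentum about the center, and any external torque about the center is negligible, so the system's angular momentum is conserved.
I_p = ½(81.4)(1.10)² = 49.25 kg·m².
Added inertia Σmr² = (35.9)(0.228)² = 1.866 kg·m²; I_f = 49.25 + 1.866 = 51.11 kg·m².
ω_f = I_p ω_i / I_f = (49.25)(78.5) / 51.11 = 75.63 rpm.
KE_i = ½(49.25)(8.221 rad/s)² = 1664 J; KE_f = ½(51.11)(7.920)² = 1603 J.

energy lost ≈ 60.8 J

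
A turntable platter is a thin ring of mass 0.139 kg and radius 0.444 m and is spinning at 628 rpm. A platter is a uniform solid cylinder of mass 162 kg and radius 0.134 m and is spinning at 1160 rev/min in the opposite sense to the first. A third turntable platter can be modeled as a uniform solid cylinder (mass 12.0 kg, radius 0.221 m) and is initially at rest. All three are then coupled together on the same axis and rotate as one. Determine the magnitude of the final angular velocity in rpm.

|ω_f| ≈ 941 rpm

No external torque acts about the common axis, so total angular momentum is conserved.
Moments of inertia: I_A = (0.139)(0.444)² = 0.02740 kg·m²; I_B = ½(162)(0.134)² = 1.454 kg·m²; I_C = ½(12.0)(0.221)² = 0.2930 kg·m².
Taking A's sense as positive: L = (0.02740)(628) − (1.454)(1160) = -1670 kg·m²·rpm.
Combined I = 0.02740 + 1.454 + 0.2930 = 1.775 kg·m².
ω_f = L / I = -1670 / 1.775 = -940.9 rpm.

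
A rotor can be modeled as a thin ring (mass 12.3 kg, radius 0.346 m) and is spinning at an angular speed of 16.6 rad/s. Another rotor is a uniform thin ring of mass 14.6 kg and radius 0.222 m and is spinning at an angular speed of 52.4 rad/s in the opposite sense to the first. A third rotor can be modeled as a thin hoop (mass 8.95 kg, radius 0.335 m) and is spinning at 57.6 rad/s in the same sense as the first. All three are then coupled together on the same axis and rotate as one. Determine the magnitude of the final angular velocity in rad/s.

The coupling torques are internal; angular momentum about the shared axis is conserved.
Moments of inertia: I_A = (12.3)(0.346)² = 1.473 kg·m²; I_B = (14.6)(0.222)² = 0.7195 kg·m²; I_C = (8.95)(0.335)² = 1.004 kg·m².
Taking A's sense as positive: L = (1.473)(16.6) − (0.7195)(52.4) + (1.004)(57.6) = 44.59 kg·m²·rad/s.
Combined I = 1.473 + 0.7195 + 1.004 = 3.196 kg·m².
ω_f = L / I = 44.59 / 3.196 = 13.95 rad/s.

|ω_f| ≈ 14.0 rad/s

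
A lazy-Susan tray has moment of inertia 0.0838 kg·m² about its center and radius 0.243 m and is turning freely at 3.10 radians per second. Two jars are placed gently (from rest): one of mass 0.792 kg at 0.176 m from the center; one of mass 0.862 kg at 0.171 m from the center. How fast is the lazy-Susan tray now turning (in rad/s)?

ω_f ≈ 1.95 rad/s

No external torque acts about the center; L_before = L_after.
Added inertia Σmr² = (0.792)(0.176)² + (0.862)(0.171)² = 0.04974 kg·m²; I_f = 0.08380 + 0.04974 = 0.1335 kg·m².
ω_f = I_p ω_i / I_f = (0.08380)(3.10) / 0.1335 = 1.945 rad/s.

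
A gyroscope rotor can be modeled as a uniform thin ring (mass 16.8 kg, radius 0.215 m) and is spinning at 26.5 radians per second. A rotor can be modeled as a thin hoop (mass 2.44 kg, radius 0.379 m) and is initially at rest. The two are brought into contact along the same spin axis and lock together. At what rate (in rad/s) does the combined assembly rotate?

No external torque acts about the common axis, so total angular momentum is conserved.
Moments of inertia: I_A = (16.8)(0.215)² = 0.7766 kg·m²; I_B = (2.44)(0.379)² = 0.3505 kg·m².
Taking A's sense as positive: L = (0.7766)(26.5) = 20.58 kg·m²·rad/s.
Combined I = 0.7766 + 0.3505 = 1.127 kg·m².
ω_f = L / I = 20.58 / 1.127 = 18.26 rad/s.

|ω_f| ≈ 18.3 rad/s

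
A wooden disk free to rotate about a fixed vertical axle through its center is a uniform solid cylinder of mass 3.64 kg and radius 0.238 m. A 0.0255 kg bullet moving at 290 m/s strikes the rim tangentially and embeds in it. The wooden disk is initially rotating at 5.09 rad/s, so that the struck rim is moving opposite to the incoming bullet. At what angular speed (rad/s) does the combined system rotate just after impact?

About the axle the impulsive forces during the collision are internal, so angular momentum about that axis is conserved.
I_p = ½(3.64)(0.238)² = 0.1031 kg·m². Taking the sense of the bullet's angular momentum as positive, L_{bullet} = m v R = (0.0255)(290)(0.238) = 1.760 kg·m²/s.
L_i = −I_p ω_p + m v R = −(0.1031)(5.09) + 1.760 = 1.235 kg·m²/s.
After sticking, I_f = I_p + m R² = 0.1031 + (0.0255)(0.238)² = 0.1045 kg·m².
ω_f = L_i / I_f = 1.235 / 0.1045 = 11.82 rad/s.

|ω_f| ≈ 11.8 rad/s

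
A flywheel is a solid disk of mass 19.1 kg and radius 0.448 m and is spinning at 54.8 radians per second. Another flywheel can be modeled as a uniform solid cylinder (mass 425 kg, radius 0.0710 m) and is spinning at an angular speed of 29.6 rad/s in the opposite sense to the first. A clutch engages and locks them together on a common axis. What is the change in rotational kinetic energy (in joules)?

The coupling torques are internal; angular momentum about the shared axis is conserved.
Moments of inertia: I_A = ½(19.1)(0.448)² = 1.917 kg·m²; I_B = ½(425)(0.0710)² = 1.071 kg·m².
Taking A's sense as positive: L = (1.917)(54.8) − (1.071)(29.6) = 73.33 kg·m²·rad/s.
Combined I = 1.917 + 1.071 = 2.988 kg·m².
ω_f = L / I = 73.33 / 2.988 = 24.54 rad/s.
KE_i = ½ΣIω² = 3347 J; KE_f = ½(2.988)(24.54)² = 899.8 J.

ΔKE ≈ -2450 J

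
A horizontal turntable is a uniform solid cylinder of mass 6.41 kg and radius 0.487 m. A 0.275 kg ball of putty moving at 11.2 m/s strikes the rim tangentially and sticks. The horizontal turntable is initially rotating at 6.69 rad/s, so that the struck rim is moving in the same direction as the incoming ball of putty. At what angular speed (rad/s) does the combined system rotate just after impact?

|ω_f| ≈ 7.98 rad/s

About the axle the impulsive forces during the collision are internal, so angular momentum about that axis is conserved.
I_p = ½(6.41)(0.487)² = 0.7601 kg·m². Taking the sense of the ball of putty's angular momentum as positive, L_{ball} = m v R = (0.275)(11.2)(0.487) = 1.500 kg·m²/s.
L_i = +I_p ω_p + m v R = +(0.7601)(6.69) + 1.500 = 6.585 kg·m²/s.
After sticking, I_f = I_p + m R² = 0.7601 + (0.275)(0.487)² = 0.8253 kg·m².
ω_f = L_i / I_f = 6.585 / 0.8253 = 7.979 rad/s.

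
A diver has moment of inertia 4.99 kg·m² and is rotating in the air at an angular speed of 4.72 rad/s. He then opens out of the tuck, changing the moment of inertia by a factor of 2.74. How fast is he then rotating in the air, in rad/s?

ω₂ ≈ 1.72 rad/s

Angular momentum about the spin axis is conserved since the torque about it is zero.
I₂ = 2.74 × 4.99 = 13.67 kg·m².
ω₂ = I₁ω₁ / I₂ = (4.990)(4.72 rad/s) / (13.67) = 1.723 rad/s.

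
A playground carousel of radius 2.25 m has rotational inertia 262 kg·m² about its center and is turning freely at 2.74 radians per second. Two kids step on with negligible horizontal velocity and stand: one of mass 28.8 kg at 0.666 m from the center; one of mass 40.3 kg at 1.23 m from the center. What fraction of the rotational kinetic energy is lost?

fraction ≈ 0.220

The added mass arrives with no angular momentum about the center, and any external torque about the center is negligible, so the system's angular momentum is conserved.
Added inertia Σmr² = (28.8)(0.666)² + (40.3)(1.23)² = 73.74 kg·m²; I_f = 262.0 + 73.74 = 335.7 kg·m².
ω_f = I_p ω_i / I_f = (262.0)(2.74) / 335.7 = 2.138 rad/s.
KE_i = ½(262.0)(2.740 rad/s)² = 983.5 J; KE_f = ½(335.7)(2.138)² = 767.5 J.
Fraction lost = 0.2196.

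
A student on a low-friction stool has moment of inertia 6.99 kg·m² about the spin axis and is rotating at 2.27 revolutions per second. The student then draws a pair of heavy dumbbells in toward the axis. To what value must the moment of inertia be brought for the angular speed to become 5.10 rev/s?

I₂ ≈ 3.11 kg·m²

With no external torque about the axis, L is conserved: I₁ω₁ = I₂ω₂.
I₂ = I₁ω₁ / ω₂ = (6.99)(2.27) / (5.10) = 3.111 kg·m².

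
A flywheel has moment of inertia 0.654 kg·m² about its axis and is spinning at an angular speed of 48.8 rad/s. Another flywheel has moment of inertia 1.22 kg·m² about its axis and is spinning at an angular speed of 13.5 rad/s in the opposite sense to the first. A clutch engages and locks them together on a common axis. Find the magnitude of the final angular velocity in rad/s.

The coupling torques are internal; angular momentum about the shared axis is conserved.
Taking A's sense as positive: L = (0.6540)(48.8) − (1.220)(13.5) = 15.45 kg·m²·rad/s.
Combined I = 0.6540 + 1.220 = 1.874 kg·m².
ω_f = L / I = 15.45 / 1.874 = 8.242 rad/s.

|ω_f| ≈ 8.24 rad/s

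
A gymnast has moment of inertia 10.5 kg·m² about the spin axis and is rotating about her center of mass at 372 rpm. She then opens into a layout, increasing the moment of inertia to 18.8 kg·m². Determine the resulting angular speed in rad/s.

ω₂ ≈ 21.8 rad/s

No external torque acts about the spin axis, so angular momentum is conserved.
ω₂ = I₁ω₁ / I₂ = (10.50)(372 rpm) / (18.80) = 207.8 rpm = 21.76 rad/s.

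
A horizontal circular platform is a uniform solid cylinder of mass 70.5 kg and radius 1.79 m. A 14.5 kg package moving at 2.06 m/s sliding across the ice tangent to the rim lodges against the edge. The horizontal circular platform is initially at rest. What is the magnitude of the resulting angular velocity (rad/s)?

|ω_f| ≈ 0.335 rad/s

About the central axle the impulsive forces during the collision are internal, so angular momentum about that axis is conserved.
I_p = ½(70.5)(1.79)² = 112.9 kg·m². Taking the sense of the package's angular momentum as positive, L_{package} = m v R = (14.5)(2.06)(1.79) = 53.47 kg·m²/s.
L_i = 0 + 53.47 = 53.47 kg·m²/s.
After sticking, I_f = I_p + m R² = 112.9 + (14.5)(1.79)² = 159.4 kg·m².
ω_f = L_i / I_f = 53.47 / 159.4 = 0.3354 rad/s.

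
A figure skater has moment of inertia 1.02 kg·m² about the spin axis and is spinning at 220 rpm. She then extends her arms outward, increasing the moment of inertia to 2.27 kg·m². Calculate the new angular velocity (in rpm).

ω₂ ≈ 98.9 rpm

With no external torque about the axis, L is conserved: I₁ω₁ = I₂ω₂.
ω₂ = I₁ω₁ / I₂ = (1.020)(220 rpm) / (2.270) = 98.85 rpm.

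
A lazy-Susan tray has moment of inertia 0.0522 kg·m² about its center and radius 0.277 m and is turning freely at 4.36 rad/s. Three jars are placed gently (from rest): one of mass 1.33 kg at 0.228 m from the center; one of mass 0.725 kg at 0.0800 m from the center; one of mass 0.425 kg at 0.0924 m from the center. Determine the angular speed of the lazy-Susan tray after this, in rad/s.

ω_f ≈ 1.76 rad/s

No external torque acts about the center; L_before = L_after.
Added inertia Σmr² = (1.33)(0.228)² + (0.725)(0.0800)² + (0.425)(0.0924)² = 0.07741 kg·m²; I_f = 0.05220 + 0.07741 = 0.1296 kg·m².
ω_f = I_p ω_i / I_f = (0.05220)(4.36) / 0.1296 = 1.756 rad/s.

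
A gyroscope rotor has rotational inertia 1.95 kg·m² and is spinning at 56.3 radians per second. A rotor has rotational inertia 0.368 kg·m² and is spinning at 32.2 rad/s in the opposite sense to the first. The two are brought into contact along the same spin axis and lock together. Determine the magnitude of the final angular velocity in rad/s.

|ω_f| ≈ 42.2 rad/s

The coupling torques are internal; angular momentum about the shared axis is conserved.
Taking A's sense as positive: L = (1.950)(56.3) − (0.3680)(32.2) = 97.94 kg·m²·rad/s.
Combined I = 1.950 + 0.3680 = 2.318 kg·m².
ω_f = L / I = 97.94 / 2.318 = 42.25 rad/s.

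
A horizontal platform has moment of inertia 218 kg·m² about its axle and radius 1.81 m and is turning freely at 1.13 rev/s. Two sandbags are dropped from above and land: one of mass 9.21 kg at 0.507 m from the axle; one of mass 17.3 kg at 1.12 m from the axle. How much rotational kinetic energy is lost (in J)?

The added mass arrives with no angular momentum about the axle, and any external torque about the axle is negligible, so the system's angular momentum is conserved.
Added inertia Σmr² = (9.21)(0.507)² + (17.3)(1.12)² = 24.07 kg·m²; I_f = 218.0 + 24.07 = 242.1 kg·m².
ω_f = I_p ω_i / I_f = (218.0)(1.13) / 242.1 = 1.018 rev/s.
KE_i = ½(218.0)(7.100 rad/s)² = 5495 J; KE_f = ½(242.1)(6.394)² = 4948 J.

energy lost ≈ 546 J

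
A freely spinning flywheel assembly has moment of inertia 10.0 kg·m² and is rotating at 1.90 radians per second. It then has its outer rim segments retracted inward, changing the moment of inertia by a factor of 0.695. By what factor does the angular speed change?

ω₂/ω₁ ≈ 1.44

No external torque acts about the spin axis, so angular momentum is conserved.
I₂ = 0.695 × 10.0 = 6.950 kg·m².
ω₂/ω₁ = I₁/I₂ = 10.00 / 6.950 = 1.439.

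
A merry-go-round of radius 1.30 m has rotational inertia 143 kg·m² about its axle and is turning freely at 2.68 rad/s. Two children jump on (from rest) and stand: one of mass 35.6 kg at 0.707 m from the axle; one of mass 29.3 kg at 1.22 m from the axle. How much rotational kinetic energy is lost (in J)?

The added mass arrives with no angular momentum about the axle, and any external torque about the axle is negligible, so the system's angular momentum is conserved.
Added inertia Σmr² = (35.6)(0.707)² + (29.3)(1.22)² = 61.40 kg·m²; I_f = 143.0 + 61.40 = 204.4 kg·m².
ω_f = I_p ω_i / I_f = (143.0)(2.68) / 204.4 = 1.875 rad/s.
KE_i = ½(143.0)(2.680 rad/s)² = 513.5 J; KE_f = ½(204.4)(1.875)² = 359.3 J.

energy lost ≈ 154 J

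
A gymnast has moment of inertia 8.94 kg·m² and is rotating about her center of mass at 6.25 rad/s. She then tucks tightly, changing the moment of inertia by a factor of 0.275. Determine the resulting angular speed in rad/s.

ω₂ ≈ 22.7 rad/s

No external torque acts about the spin axis, so angular momentum is conserved.
I₂ = 0.275 × 8.94 = 2.458 kg·m².
ω₂ = I₁ω₁ / I₂ = (8.940)(6.25 rad/s) / (2.458) = 22.73 rad/s.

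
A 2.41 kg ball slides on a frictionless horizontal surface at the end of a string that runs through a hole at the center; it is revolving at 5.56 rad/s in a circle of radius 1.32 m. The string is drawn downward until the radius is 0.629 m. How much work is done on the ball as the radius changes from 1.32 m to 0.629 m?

W ≈ 221 J

No torque about the axis ⇒ m r₁² ω₁ = m r₂² ω₂.
ω₂ = ω₁ (r₁/r₂)² = (5.56)(1.32/0.629)² = 24.49 rad/s.
W = ΔKE = ½m(v₂² − v₁²) = 220.9 J.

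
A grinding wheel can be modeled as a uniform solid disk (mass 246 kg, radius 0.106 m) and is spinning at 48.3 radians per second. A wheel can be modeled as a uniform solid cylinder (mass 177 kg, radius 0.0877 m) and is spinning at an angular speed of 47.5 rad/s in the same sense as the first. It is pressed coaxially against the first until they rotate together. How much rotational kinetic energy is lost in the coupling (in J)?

ΔKE lost ≈ 0.146 J

The coupling torques are internal; angular momentum about the shared axis is conserved.
Moments of inertia: I_A = ½(246)(0.106)² = 1.382 kg·m²; I_B = ½(177)(0.0877)² = 0.6807 kg·m².
Taking A's sense as positive: L = (1.382)(48.3) + (0.6807)(47.5) = 99.08 kg·m²·rad/s.
Combined I = 1.382 + 0.6807 = 2.063 kg·m².
ω_f = L / I = 99.08 / 2.063 = 48.04 rad/s.
KE_i = ½ΣIω² = 2380 J; KE_f = ½(2.063)(48.04)² = 2380 J.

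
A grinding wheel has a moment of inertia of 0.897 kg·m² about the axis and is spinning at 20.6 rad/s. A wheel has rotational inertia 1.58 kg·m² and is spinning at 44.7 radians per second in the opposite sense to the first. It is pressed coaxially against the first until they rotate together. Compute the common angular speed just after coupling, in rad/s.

The coupling torques are internal; angular momentum about the shared axis is conserved.
Taking A's sense as positive: L = (0.8970)(20.6) − (1.580)(44.7) = -52.15 kg·m²·rad/s.
Combined I = 0.8970 + 1.580 = 2.477 kg·m².
ω_f = L / I = -52.15 / 2.477 = -21.05 rad/s.

|ω_f| ≈ 21.1 rad/s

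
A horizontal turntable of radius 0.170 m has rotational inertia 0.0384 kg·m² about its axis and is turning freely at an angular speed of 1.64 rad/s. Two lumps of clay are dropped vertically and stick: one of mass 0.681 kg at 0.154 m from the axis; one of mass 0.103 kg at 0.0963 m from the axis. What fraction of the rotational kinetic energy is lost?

fraction ≈ 0.308

The added mass arrives with no angular momentum about the axis, and any external torque about the axis is negligible, so the system's angular momentum is conserved.
Added inertia Σmr² = (0.681)(0.154)² + (0.103)(0.0963)² = 0.01711 kg·m²; I_f = 0.03840 + 0.01711 = 0.05551 kg·m².
ω_f = I_p ω_i / I_f = (0.03840)(1.64) / 0.05551 = 1.135 rad/s.
KE_i = ½(0.03840)(1.640 rad/s)² = 0.05164 J; KE_f = ½(0.05551)(1.135)² = 0.03573 J.
Fraction lost = 0.3082.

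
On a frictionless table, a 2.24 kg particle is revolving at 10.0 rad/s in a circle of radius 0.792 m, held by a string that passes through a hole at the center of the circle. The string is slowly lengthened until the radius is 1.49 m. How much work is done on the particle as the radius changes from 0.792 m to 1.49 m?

W ≈ -50.4 J

The constraining force is radial, so m r² ω about the center is conserved.
ω₂ = ω₁ (r₁/r₂)² = (10.0)(0.792/1.49)² = 2.825 rad/s.
W = ΔKE = ½m(v₂² − v₁²) = -50.40 J.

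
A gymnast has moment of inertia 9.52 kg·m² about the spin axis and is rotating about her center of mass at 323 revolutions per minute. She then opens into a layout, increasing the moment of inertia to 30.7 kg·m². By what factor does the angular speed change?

ω₂/ω₁ ≈ 0.310

With no external torque about the axis, L is conserved: I₁ω₁ = I₂ω₂.
ω₂/ω₁ = I₁/I₂ = 9.520 / 30.70 = 0.3101.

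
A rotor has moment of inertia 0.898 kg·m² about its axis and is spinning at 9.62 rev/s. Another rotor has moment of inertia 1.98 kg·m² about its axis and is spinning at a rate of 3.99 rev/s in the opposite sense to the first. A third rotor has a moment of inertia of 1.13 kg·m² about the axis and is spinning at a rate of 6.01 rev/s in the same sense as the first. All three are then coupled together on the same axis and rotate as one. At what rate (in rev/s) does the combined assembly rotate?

|ω_f| ≈ 1.88 rev/s

The coupling torques are internal; angular momentum about the shared axis is conserved.
Taking A's sense as positive: L = (0.8980)(9.62) − (1.980)(3.99) + (1.130)(6.01) = 7.530 kg·m²·rev/s.
Combined I = 0.8980 + 1.980 + 1.130 = 4.008 kg·m².
ω_f = L / I = 7.530 / 4.008 = 1.879 rev/s.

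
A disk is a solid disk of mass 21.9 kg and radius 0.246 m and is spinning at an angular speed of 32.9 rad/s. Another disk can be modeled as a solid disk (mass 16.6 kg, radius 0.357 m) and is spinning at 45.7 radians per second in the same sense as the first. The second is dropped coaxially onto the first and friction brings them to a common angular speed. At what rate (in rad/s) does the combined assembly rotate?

|ω_f| ≈ 40.8 rad/s

No external torque acts about the common axis, so total angular momentum is conserved.
Moments of inertia: I_A = ½(21.9)(0.246)² = 0.6627 kg·m²; I_B = ½(16.6)(0.357)² = 1.058 kg·m².
Taking A's sense as positive: L = (0.6627)(32.9) + (1.058)(45.7) = 70.14 kg·m²·rad/s.
Combined I = 0.6627 + 1.058 = 1.720 kg·m².
ω_f = L / I = 70.14 / 1.720 = 40.77 rad/s.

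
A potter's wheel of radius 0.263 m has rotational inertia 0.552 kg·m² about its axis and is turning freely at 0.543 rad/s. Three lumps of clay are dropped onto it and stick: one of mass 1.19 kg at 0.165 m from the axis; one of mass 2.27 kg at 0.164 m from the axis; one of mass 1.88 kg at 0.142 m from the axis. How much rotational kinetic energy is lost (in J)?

The added mass arrives with no angular momentum about the axis, and any external torque about the axis is negligible, so the system's angular momentum is conserved.
Added inertia Σmr² = (1.19)(0.165)² + (2.27)(0.164)² + (1.88)(0.142)² = 0.1314 kg·m²; I_f = 0.5520 + 0.1314 = 0.6834 kg·m².
ω_f = I_p ω_i / I_f = (0.5520)(0.543) / 0.6834 = 0.4386 rad/s.
KE_i = ½(0.5520)(0.5430 rad/s)² = 0.08138 J; KE_f = ½(0.6834)(0.4386)² = 0.06574 J.

energy lost ≈ 0.0156 J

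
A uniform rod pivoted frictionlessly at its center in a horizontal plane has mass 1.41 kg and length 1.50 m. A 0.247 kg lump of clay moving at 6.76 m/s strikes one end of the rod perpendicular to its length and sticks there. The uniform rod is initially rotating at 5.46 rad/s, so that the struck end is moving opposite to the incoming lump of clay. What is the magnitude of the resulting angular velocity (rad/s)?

About the pivot the impulsive forces during the collision are internal, so angular momentum about that axis is conserved.
I_p = (1/12)(1.41)(1.50)² = 0.2644 kg·m². Taking the sense of the lump of clay's angular momentum as positive, L_{lump} = m v R = (0.247)(6.76)(1.50/2) = 1.252 kg·m²/s.
L_i = −I_p ω_p + m v R = −(0.2644)(5.46) + 1.252 = -0.1912 kg·m²/s.
After sticking, I_f = I_p + m R² = 0.2644 + (0.247)(1.50/2)² = 0.4033 kg·m².
ω_f = L_i / I_f = -0.1912 / 0.4033 = -0.4741 rad/s.

|ω_f| ≈ 0.474 rad/s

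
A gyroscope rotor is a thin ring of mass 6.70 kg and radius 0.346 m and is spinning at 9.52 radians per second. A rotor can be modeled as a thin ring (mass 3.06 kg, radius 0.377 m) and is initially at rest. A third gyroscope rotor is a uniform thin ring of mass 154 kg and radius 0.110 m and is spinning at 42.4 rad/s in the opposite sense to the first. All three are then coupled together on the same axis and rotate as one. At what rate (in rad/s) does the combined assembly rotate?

No external torque acts about the common axis, so total angular momentum is conserved.
Moments of inertia: I_A = (6.70)(0.346)² = 0.8021 kg·m²; I_B = (3.06)(0.377)² = 0.4349 kg·m²; I_C = (154)(0.110)² = 1.863 kg·m².
Taking A's sense as positive: L = (0.8021)(9.52) − (1.863)(42.4) = -71.37 kg·m²·rad/s.
Combined I = 0.8021 + 0.4349 + 1.863 = 3.100 kg·m².
ω_f = L / I = -71.37 / 3.100 = -23.02 rad/s.

|ω_f| ≈ 23.0 rad/s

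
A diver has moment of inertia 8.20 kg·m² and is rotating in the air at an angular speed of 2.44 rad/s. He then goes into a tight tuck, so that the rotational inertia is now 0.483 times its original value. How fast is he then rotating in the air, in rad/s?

ω₂ ≈ 5.05 rad/s

With no external torque about the axis, L is conserved: I₁ω₁ = I₂ω₂.
I₂ = 0.483 × 8.20 = 3.961 kg·m².
ω₂ = I₁ω₁ / I₂ = (8.200)(2.44 rad/s) / (3.961) = 5.052 rad/s.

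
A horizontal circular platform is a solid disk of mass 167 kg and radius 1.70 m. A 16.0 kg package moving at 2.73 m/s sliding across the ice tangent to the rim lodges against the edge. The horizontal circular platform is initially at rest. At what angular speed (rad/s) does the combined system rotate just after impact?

The axle reaction passes through the central axle and exerts no torque about it; angular momentum about the central axle is conserved through the impact.
I_p = ½(167)(1.70)² = 241.3 kg·m². Taking the sense of the package's angular momentum as positive, L_{package} = m v R = (16.0)(2.73)(1.70) = 74.26 kg·m²/s.
L_i = 0 + 74.26 = 74.26 kg·m²/s.
After sticking, I_f = I_p + m R² = 241.3 + (16.0)(1.70)² = 287.6 kg·m².
ω_f = L_i / I_f = 74.26 / 287.6 = 0.2582 rad/s.

|ω_f| ≈ 0.258 rad/s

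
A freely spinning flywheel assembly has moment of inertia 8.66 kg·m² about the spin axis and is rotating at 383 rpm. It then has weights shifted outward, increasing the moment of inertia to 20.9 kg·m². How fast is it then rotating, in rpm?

ω₂ ≈ 159 rpm

With no external torque about the axis, L is conserved: I₁ω₁ = I₂ω₂.
ω₂ = I₁ω₁ / I₂ = (8.660)(383 rpm) / (20.90) = 158.7 rpm.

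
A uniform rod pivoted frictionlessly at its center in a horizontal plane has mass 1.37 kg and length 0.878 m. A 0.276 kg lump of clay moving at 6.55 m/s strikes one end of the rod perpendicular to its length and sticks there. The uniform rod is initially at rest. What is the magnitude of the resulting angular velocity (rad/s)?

|ω_f| ≈ 5.62 rad/s

About the pivot the impulsive forces during the collision are internal, so angular momentum about that axis is conserved.
I_p = (1/12)(1.37)(0.878)² = 0.08801 kg·m². Taking the sense of the lump of clay's angular momentum as positive, L_{lump} = m v R = (0.276)(6.55)(0.878/2) = 0.7936 kg·m²/s.
L_i = 0 + 0.7936 = 0.7936 kg·m²/s.
After sticking, I_f = I_p + m R² = 0.08801 + (0.276)(0.878/2)² = 0.1412 kg·m².
ω_f = L_i / I_f = 0.7936 / 0.1412 = 5.621 rad/s.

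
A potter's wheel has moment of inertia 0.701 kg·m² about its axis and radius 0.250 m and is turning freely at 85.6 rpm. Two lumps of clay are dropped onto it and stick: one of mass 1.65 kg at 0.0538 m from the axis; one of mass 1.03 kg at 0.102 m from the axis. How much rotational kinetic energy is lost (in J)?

energy lost ≈ 0.609 J

No external torque acts about the axis; L_before = L_after.
Added inertia Σmr² = (1.65)(0.0538)² + (1.03)(0.102)² = 0.01549 kg·m²; I_f = 0.7010 + 0.01549 = 0.7165 kg·m².
ω_f = I_p ω_i / I_f = (0.7010)(85.6) / 0.7165 = 83.75 rpm.
KE_i = ½(0.7010)(8.964 rad/s)² = 28.16 J; KE_f = ½(0.7165)(8.770)² = 27.55 J.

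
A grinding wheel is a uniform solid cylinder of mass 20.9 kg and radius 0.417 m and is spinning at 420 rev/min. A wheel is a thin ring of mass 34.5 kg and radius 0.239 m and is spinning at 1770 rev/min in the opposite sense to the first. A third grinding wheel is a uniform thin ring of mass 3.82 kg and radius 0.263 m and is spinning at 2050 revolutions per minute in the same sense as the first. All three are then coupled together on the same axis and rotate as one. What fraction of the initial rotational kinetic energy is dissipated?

fraction ≈ 0.845

No external torque acts about the common axis, so total angular momentum is conserved.
Moments of inertia: I_A = ½(20.9)(0.417)² = 1.817 kg·m²; I_B = (34.5)(0.239)² = 1.971 kg·m²; I_C = (3.82)(0.263)² = 0.2642 kg·m².
Taking A's sense as positive: L = (1.817)(420) − (1.971)(1770) + (0.2642)(2050) = -2183 kg·m²·rpm.
Combined I = 1.817 + 1.971 + 0.2642 = 4.052 kg·m².
ω_f = L / I = -2183 / 4.052 = -538.8 rpm.
KE_i = ½ΣIω² = 41700 J; KE_f = ½(4.052)(56.42)² = 6450 J.
Fraction dissipated = (KE_i − KE_f)/KE_i = 0.8453.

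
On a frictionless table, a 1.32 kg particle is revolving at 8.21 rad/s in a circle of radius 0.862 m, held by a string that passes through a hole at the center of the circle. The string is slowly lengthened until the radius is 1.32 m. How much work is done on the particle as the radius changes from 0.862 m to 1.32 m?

No torque about the axis ⇒ m r₁² ω₁ = m r₂² ω₂.
ω₂ = ω₁ (r₁/r₂)² = (8.21)(0.862/1.32)² = 3.501 rad/s.
W = ΔKE = ½m(v₂² − v₁²) = -18.96 J.

W ≈ -19.0 J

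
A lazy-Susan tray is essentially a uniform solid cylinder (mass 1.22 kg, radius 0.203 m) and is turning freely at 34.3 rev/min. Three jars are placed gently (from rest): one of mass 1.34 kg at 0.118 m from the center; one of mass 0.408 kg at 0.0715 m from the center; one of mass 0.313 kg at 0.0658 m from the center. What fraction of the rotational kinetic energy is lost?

No external torque acts about the center; L_before = L_after.
I_p = ½(1.22)(0.203)² = 0.02514 kg·m².
Added inertia Σmr² = (1.34)(0.118)² + (0.408)(0.0715)² + (0.313)(0.0658)² = 0.02210 kg·m²; I_f = 0.02514 + 0.02210 = 0.04724 kg·m².
ω_f = I_p ω_i / I_f = (0.02514)(34.3) / 0.04724 = 18.25 rpm.
KE_i = ½(0.02514)(3.592 rad/s)² = 0.1622 J; KE_f = ½(0.04724)(1.911)² = 0.08629 J.
Fraction lost = 0.4678.

fraction ≈ 0.468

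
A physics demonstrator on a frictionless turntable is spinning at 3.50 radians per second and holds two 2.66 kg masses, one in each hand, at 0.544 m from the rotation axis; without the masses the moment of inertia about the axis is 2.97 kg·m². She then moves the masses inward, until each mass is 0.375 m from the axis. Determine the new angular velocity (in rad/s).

Angular momentum about the spin axis is conserved since the torque about it is zero.
I₁ = 2.97 + 2(2.66)(0.544)² = 4.544 kg·m²; I₂ = 2.97 + 2(2.66)(0.375)² = 3.718 kg·m².
ω₂ = I₁ω₁ / I₂ = (4.544)(3.50 rad/s) / (3.718) = 4.278 rad/s.

ω₂ ≈ 4.28 rad/s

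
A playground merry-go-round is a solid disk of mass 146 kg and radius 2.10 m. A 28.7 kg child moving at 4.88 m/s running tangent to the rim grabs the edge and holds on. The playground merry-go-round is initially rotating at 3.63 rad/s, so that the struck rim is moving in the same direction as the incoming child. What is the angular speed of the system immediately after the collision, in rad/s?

The axle reaction passes through the axle and exerts no torque about it; angular momentum about the axle is conserved through the impact.
I_p = ½(146)(2.10)² = 321.9 kg·m². Taking the sense of the child's angular momentum as positive, L_{child} = m v R = (28.7)(4.88)(2.10) = 294.1 kg·m²/s.
L_i = +I_p ω_p + m v R = +(321.9)(3.63) + 294.1 = 1463 kg·m²/s.
After sticking, I_f = I_p + m R² = 321.9 + (28.7)(2.10)² = 448.5 kg·m².
ω_f = L_i / I_f = 1463 / 448.5 = 3.261 rad/s.

|ω_f| ≈ 3.26 rad/s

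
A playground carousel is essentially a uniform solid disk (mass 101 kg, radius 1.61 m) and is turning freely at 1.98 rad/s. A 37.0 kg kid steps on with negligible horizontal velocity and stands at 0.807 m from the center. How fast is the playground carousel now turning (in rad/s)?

ω_f ≈ 1.67 rad/s

No external torque acts about the center; L_before = L_after.
I_p = ½(101)(1.61)² = 130.9 kg·m².
Added inertia Σmr² = (37.0)(0.807)² = 24.10 kg·m²; I_f = 130.9 + 24.10 = 155.0 kg·m².
ω_f = I_p ω_i / I_f = (130.9)(1.98) / 155.0 = 1.672 rad/s.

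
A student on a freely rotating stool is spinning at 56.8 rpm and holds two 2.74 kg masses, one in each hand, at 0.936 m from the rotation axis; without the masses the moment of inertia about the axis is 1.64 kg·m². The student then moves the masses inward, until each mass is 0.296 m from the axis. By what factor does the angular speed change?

With no external torque about the axis, L is conserved: I₁ω₁ = I₂ω₂.
I₁ = 1.64 + 2(2.74)(0.936)² = 6.441 kg·m²; I₂ = 1.64 + 2(2.74)(0.296)² = 2.120 kg·m².
ω₂/ω₁ = I₁/I₂ = 6.441 / 2.120 = 3.038.

ω₂/ω₁ ≈ 3.04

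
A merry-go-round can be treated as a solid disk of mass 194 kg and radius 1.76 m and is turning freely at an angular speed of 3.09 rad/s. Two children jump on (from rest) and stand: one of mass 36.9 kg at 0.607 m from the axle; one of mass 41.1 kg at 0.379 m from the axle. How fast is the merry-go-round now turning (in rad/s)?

ω_f ≈ 2.90 rad/s

The added mass arrives with no angular momentum about the axle, and any external torque about the axle is negligible, so the system's angular momentum is conserved.
I_p = ½(194)(1.76)² = 300.5 kg·m².
Added inertia Σmr² = (36.9)(0.607)² + (41.1)(0.379)² = 19.50 kg·m²; I_f = 300.5 + 19.50 = 320.0 kg·m².
ω_f = I_p ω_i / I_f = (300.5)(3.09) / 320.0 = 2.902 rad/s.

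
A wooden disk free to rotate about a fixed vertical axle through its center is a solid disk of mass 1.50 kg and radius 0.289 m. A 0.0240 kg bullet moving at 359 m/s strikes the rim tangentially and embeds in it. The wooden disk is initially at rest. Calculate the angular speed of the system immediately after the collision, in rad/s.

|ω_f| ≈ 38.5 rad/s

About the axle the impulsive forces during the collision are internal, so angular momentum about that axis is conserved.
I_p = ½(1.50)(0.289)² = 0.06264 kg·m². Taking the sense of the bullet's angular momentum as positive, L_{bullet} = m v R = (0.0240)(359)(0.289) = 2.490 kg·m²/s.
L_i = 0 + 2.490 = 2.490 kg·m²/s.
After sticking, I_f = I_p + m R² = 0.06264 + (0.0240)(0.289)² = 0.06465 kg·m².
ω_f = L_i / I_f = 2.490 / 0.06465 = 38.52 rad/s.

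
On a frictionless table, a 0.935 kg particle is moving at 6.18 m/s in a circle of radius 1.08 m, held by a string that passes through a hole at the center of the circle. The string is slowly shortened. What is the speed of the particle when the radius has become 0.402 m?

v₂ ≈ 16.6 m/s

The only horizontal force on the mass is along the cord (radial), so it exerts no torque about the hole and angular momentum m v r is conserved.
v₂ = v₁ r₁ / r₂ = (6.18)(1.08) / (0.402) = 16.60 m/s.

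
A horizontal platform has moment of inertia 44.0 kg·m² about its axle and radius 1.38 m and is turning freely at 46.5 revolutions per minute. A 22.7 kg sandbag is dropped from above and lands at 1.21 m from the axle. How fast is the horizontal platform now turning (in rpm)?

The added mass arrives with no angular momentum about the axle, and any external torque about the axle is negligible, so the system's angular momentum is conserved.
Added inertia Σmr² = (22.7)(1.21)² = 33.24 kg·m²; I_f = 44.00 + 33.24 = 77.24 kg·m².
ω_f = I_p ω_i / I_f = (44.00)(46.5) / 77.24 = 26.49 rpm.

ω_f ≈ 26.5 rpm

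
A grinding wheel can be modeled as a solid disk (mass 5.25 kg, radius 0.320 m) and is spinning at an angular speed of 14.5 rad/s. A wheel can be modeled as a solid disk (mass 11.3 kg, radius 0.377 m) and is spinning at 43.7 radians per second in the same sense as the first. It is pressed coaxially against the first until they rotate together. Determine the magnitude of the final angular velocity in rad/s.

|ω_f| ≈ 36.4 rad/s

No external torque acts about the common axis, so total angular momentum is conserved.
Moments of inertia: I_A = ½(5.25)(0.320)² = 0.2688 kg·m²; I_B = ½(11.3)(0.377)² = 0.8030 kg·m².
Taking A's sense as positive: L = (0.2688)(14.5) + (0.8030)(43.7) = 38.99 kg·m²·rad/s.
Combined I = 0.2688 + 0.8030 = 1.072 kg·m².
ω_f = L / I = 38.99 / 1.072 = 36.38 rad/s.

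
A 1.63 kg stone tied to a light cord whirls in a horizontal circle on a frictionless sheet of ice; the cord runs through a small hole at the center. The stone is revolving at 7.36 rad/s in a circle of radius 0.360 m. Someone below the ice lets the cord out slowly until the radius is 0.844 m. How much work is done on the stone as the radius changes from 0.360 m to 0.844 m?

No torque about the axis ⇒ m r₁² ω₁ = m r₂² ω₂.
ω₂ = ω₁ (r₁/r₂)² = (7.36)(0.360/0.844)² = 1.339 rad/s.
W = ΔKE = ½m(v₂² − v₁²) = -4.681 J.

W ≈ -4.68 J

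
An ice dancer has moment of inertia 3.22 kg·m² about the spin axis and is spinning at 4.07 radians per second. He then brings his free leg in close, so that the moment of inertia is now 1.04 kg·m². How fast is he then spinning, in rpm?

Angular momentum about the spin axis is conserved since the torque about it is zero.
ω₂ = I₁ω₁ / I₂ = (3.220)(4.07 rad/s) / (1.040) = 12.60 rad/s = 120.3 rpm.

ω₂ ≈ 120 rpm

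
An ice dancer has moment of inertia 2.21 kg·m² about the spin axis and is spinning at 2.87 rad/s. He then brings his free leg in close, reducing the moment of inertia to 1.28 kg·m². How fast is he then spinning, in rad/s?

Angular momentum about the spin axis is conserved since the torque about it is zero.
ω₂ = I₁ω₁ / I₂ = (2.210)(2.87 rad/s) / (1.280) = 4.955 rad/s.

ω₂ ≈ 4.96 rad/s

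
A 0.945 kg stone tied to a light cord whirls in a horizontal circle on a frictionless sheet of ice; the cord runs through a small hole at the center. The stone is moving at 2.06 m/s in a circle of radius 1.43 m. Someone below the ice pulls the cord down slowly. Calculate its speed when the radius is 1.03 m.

v₂ ≈ 2.86 m/s

The only horizontal force on the mass is along the cord (radial), so it exerts no torque about the hole and angular momentum m v r is conserved.
v₂ = v₁ r₁ / r₂ = (2.06)(1.43) / (1.03) = 2.860 m/s.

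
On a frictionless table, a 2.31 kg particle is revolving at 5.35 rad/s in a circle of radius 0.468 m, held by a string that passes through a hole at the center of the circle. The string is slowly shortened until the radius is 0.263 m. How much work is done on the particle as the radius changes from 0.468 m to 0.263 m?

W ≈ 15.7 J

No torque about the axis ⇒ m r₁² ω₁ = m r₂² ω₂.
ω₂ = ω₁ (r₁/r₂)² = (5.35)(0.468/0.263)² = 16.94 rad/s.
W = ΔKE = ½m(v₂² − v₁²) = 15.69 J.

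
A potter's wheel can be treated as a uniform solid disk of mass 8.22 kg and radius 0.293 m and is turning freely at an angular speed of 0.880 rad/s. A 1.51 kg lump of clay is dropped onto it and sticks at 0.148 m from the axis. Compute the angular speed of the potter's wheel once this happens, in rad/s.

The added mass arrives with no angular momentum about the axis, and any external torque about the axis is negligible, so the system's angular momentum is conserved.
I_p = ½(8.22)(0.293)² = 0.3528 kg·m².
Added inertia Σmr² = (1.51)(0.148)² = 0.03308 kg·m²; I_f = 0.3528 + 0.03308 = 0.3859 kg·m².
ω_f = I_p ω_i / I_f = (0.3528)(0.880) / 0.3859 = 0.8046 rad/s.

ω_f ≈ 0.805 rad/s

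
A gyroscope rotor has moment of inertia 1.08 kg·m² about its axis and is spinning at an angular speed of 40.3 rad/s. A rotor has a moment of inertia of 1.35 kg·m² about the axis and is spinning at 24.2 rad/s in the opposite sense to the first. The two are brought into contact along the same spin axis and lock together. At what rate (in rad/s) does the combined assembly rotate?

|ω_f| ≈ 4.47 rad/s

No external torque acts about the common axis, so total angular momentum is conserved.
Taking A's sense as positive: L = (1.080)(40.3) − (1.350)(24.2) = 10.85 kg·m²·rad/s.
Combined I = 1.080 + 1.350 = 2.430 kg·m².
ω_f = L / I = 10.85 / 2.430 = 4.467 rad/s.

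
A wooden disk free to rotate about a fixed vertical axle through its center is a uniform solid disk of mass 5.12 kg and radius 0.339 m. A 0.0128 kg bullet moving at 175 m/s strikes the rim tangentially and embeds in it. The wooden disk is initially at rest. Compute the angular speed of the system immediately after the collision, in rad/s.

|ω_f| ≈ 2.57 rad/s

The axle reaction passes through the axle and exerts no torque about it; angular momentum about the axle is conserved through the impact.
I_p = ½(5.12)(0.339)² = 0.2942 kg·m². Taking the sense of the bullet's angular momentum as positive, L_{bullet} = m v R = (0.0128)(175)(0.339) = 0.7594 kg·m²/s.
L_i = 0 + 0.7594 = 0.7594 kg·m²/s.
After sticking, I_f = I_p + m R² = 0.2942 + (0.0128)(0.339)² = 0.2957 kg·m².
ω_f = L_i / I_f = 0.7594 / 0.2957 = 2.568 rad/s.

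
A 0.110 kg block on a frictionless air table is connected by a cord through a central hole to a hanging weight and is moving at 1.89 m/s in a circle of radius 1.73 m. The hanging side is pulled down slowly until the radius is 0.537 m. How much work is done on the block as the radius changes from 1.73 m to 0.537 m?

The only horizontal force on the mass is along the cord (radial), so it exerts no torque about the hole and angular momentum m v r is conserved.
v₂ = v₁ r₁ / r₂ = (1.89)(1.73) / (0.537) = 6.089 m/s.
W = ΔKE = ½m(v₂² − v₁²) = 1.843 J.

W ≈ 1.84 J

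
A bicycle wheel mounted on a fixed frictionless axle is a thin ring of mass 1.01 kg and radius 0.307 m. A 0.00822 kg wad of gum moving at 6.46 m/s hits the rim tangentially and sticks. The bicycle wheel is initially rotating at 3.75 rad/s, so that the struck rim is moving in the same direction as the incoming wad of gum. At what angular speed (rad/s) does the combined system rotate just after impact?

|ω_f| ≈ 3.89 rad/s

About the axle the impulsive forces during the collision are internal, so angular momentum about that axis is conserved.
I_p = (1.01)(0.307)² = 0.09519 kg·m². Taking the sense of the wad of gum's angular momentum as positive, L_{wad} = m v R = (0.00822)(6.46)(0.307) = 0.01630 kg·m²/s.
L_i = +I_p ω_p + m v R = +(0.09519)(3.75) + 0.01630 = 0.3733 kg·m²/s.
After sticking, I_f = I_p + m R² = 0.09519 + (0.00822)(0.307)² = 0.09597 kg·m².
ω_f = L_i / I_f = 0.3733 / 0.09597 = 3.890 rad/s.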